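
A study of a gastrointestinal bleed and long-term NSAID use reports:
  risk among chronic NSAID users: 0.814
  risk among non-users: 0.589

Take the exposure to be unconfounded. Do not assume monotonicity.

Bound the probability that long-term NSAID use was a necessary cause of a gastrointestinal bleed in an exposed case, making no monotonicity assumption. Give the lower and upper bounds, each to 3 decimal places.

0.276 ≤ PN ≤ 0.505

Let p₁ = 0.814, p₀ = 0.589.
Under exogeneity alone the bounds on PN are max{0,(p₁−p₀)/p₁} ≤ PN ≤ min{1,(1−p₀)/p₁}.
  lower = (p₁ − p₀)/p₁ = 0.225 / 0.814 ≈ 0.2764
  upper = min{1, (1 − p₀)/p₁} = 0.411 / 0.814 ≈ 0.5049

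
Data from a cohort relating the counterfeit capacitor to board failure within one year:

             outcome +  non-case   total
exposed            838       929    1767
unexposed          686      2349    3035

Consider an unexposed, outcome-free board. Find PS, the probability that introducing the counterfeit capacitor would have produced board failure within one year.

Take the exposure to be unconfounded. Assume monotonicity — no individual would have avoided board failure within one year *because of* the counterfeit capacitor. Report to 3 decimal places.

PS ≈ 0.321

p₁ = P(outcome | exposed) = 838/1767 = 0.47425
p₀ = P(outcome | unexposed) = 686/3035 = 0.22603
Under exogeneity and monotonicity, PS = (p₁ − p₀) / (1 − p₀).
PS = (0.47425 − 0.22603) / (1 − 0.22603) = 0.24822 / 0.77397 ≈ 0.3207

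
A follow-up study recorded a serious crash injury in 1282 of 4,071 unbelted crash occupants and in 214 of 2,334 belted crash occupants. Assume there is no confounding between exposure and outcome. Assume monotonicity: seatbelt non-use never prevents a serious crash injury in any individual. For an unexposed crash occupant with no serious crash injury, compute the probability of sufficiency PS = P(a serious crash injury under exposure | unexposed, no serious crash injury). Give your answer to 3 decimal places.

p₁ = P(outcome | exposed) = 1282/4071 = 0.31491
p₀ = P(outcome | unexposed) = 214/2334 = 0.091688
Under exogeneity and monotonicity, PS = (p₁ − p₀) / (1 − p₀).
PS = (0.31491 − 0.091688) / (1 − 0.091688) = 0.22322 / 0.90831 ≈ 0.2458

PS ≈ 0.246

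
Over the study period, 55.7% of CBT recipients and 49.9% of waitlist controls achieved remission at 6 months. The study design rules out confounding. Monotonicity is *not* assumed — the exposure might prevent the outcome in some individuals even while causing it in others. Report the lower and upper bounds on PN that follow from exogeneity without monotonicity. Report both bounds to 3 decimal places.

0.104 ≤ PN ≤ 0.899

p₁ = 0.557, p₀ = 0.499.
Under exogeneity alone the bounds on PN are max{0,(p₁−p₀)/p₁} ≤ PN ≤ min{1,(1−p₀)/p₁}.
  lower = (p₁ − p₀)/p₁ = 0.058 / 0.557 ≈ 0.1041
  upper = min{1, (1 − p₀)/p₁} = 0.501 / 0.557 ≈ 0.8995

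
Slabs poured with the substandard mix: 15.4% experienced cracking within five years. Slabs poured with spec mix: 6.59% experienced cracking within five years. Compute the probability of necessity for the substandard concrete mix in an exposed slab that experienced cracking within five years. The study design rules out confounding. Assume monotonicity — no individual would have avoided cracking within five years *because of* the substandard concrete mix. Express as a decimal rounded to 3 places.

p₁ = 0.154, p₀ = 0.0659.
Under exogeneity and monotonicity, PN = (p₁ − p₀) / p₁.
PN = (0.154 − 0.0659) / 0.154 = 0.0881 / 0.154 ≈ 0.5721

PN ≈ 0.572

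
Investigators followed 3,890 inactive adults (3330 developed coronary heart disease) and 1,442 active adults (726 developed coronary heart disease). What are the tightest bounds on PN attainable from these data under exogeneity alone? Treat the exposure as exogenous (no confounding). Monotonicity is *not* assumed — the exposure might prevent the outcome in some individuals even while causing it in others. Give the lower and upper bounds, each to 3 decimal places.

0.412 ≤ PN ≤ 0.580

p₁ = P(outcome | exposed) = 3330/3890 = 0.85604
p₀ = P(outcome | unexposed) = 726/1442 = 0.50347
Under exogeneity alone the bounds on PN are max{0,(p₁−p₀)/p₁} ≤ PN ≤ min{1,(1−p₀)/p₁}.
  lower = (p₁ − p₀)/p₁ = 0.35257 / 0.85604 ≈ 0.4119
  upper = min{1, (1 − p₀)/p₁} = 0.49653 / 0.85604 ≈ 0.5800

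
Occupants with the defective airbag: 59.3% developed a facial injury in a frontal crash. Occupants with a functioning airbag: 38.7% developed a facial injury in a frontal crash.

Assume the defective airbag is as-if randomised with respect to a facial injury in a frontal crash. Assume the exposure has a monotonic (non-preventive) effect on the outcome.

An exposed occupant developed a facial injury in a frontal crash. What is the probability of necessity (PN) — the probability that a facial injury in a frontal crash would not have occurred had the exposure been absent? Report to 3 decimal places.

PN ≈ 0.347

p₁ = 0.593, p₀ = 0.387.
Under exogeneity and monotonicity, PN = (p₁ − p₀) / p₁.
PN = (0.593 − 0.387) / 0.593 = 0.206 / 0.593 ≈ 0.3474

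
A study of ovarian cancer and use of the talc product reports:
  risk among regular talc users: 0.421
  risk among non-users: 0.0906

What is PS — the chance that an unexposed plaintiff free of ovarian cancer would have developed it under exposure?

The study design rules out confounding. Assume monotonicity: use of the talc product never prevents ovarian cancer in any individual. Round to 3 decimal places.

Let p₁ = 0.421, p₀ = 0.0906.
Under exogeneity and monotonicity, PS = (p₁ − p₀) / (1 − p₀).
PS = (0.421 − 0.0906) / (1 − 0.0906) = 0.3304 / 0.9094 ≈ 0.3633

PS ≈ 0.363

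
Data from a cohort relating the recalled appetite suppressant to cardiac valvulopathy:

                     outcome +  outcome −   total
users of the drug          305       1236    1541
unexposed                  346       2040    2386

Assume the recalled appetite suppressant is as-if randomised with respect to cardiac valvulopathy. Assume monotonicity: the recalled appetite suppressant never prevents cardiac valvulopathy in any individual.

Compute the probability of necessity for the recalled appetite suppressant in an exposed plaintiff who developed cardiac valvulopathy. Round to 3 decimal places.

PN ≈ 0.267

p₁ = P(outcome | exposed) = 305/1541 = 0.19792
p₀ = P(outcome | unexposed) = 346/2386 = 0.14501
Under exogeneity and monotonicity, PN = (p₁ − p₀)/p₁.
PN = (0.19792 − 0.14501) / 0.19792 ≈ 0.2673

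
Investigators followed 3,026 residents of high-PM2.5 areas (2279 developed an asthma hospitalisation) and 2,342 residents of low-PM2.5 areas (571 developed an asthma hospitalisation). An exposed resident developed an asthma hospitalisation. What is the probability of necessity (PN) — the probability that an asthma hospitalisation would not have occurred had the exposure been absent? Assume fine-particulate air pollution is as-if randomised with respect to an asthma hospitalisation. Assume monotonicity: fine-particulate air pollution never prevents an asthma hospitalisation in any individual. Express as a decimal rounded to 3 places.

PN ≈ 0.676

p₁ = P(outcome | exposed) = 2279/3026 = 0.75314
p₀ = P(outcome | unexposed) = 571/2342 = 0.24381
Under exogeneity and monotonicity, PN = (p₁ − p₀) / p₁.
PN = (0.75314 − 0.24381) / 0.75314 = 0.50933 / 0.75314 ≈ 0.6763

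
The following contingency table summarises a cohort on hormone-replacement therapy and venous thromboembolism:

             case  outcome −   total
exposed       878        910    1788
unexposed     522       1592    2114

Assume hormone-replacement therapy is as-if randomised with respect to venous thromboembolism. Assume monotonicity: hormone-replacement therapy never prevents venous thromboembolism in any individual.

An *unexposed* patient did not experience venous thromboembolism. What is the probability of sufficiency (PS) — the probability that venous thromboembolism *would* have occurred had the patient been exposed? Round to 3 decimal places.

PS ≈ 0.324

p₁ = P(outcome | exposed) = 878/1788 = 0.49105
p₀ = P(outcome | unexposed) = 522/2114 = 0.24693
Under exogeneity and monotonicity, PS = (p₁ − p₀)/(1 − p₀).
PS = (0.49105 − 0.24693) / 0.75307 ≈ 0.3242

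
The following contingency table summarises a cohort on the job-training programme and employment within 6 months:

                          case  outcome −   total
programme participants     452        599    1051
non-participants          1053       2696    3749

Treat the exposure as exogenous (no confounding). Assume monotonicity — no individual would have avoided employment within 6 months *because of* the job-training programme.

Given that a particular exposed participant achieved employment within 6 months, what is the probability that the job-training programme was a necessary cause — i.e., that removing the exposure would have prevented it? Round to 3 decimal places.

PN ≈ 0.347

p₁ = P(outcome | exposed) = 452/1051 = 0.43007
p₀ = P(outcome | unexposed) = 1053/3749 = 0.28087
Under exogeneity and monotonicity, PN = (p₁ − p₀)/p₁.
PN = (0.43007 − 0.28087) / 0.43007 ≈ 0.3469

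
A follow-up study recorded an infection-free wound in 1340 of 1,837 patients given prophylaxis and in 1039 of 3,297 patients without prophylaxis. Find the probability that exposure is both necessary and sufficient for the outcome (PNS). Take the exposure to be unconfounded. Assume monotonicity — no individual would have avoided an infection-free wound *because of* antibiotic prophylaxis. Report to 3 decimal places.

PNS ≈ 0.414

p₁ = P(outcome | exposed) = 1340/1837 = 0.72945
p₀ = P(outcome | unexposed) = 1039/3297 = 0.31513
Under exogeneity and monotonicity, PNS = p₁ − p₀.
PNS = 0.72945 − 0.31513 = 0.41432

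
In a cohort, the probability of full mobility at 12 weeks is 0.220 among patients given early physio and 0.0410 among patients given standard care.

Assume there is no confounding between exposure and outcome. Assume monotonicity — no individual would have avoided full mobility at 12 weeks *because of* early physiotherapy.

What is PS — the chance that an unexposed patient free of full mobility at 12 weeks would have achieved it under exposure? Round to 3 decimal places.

Let p₁ = 0.22, p₀ = 0.041.
Under exogeneity and monotonicity, PS = (p₁ − p₀) / (1 − p₀).
PS = (0.22 − 0.041) / (1 − 0.041) = 0.179 / 0.959 ≈ 0.1867

PS ≈ 0.187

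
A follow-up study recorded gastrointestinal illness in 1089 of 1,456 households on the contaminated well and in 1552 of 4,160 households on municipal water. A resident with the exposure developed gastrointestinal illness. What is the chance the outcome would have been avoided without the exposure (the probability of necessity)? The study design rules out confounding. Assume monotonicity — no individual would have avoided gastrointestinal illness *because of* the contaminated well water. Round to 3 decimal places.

p₁ = P(outcome | exposed) = 1089/1456 = 0.74794
p₀ = P(outcome | unexposed) = 1552/4160 = 0.37308
Under exogeneity and monotonicity, PN = (p₁ − p₀) / p₁.
PN = (0.74794 − 0.37308) / 0.74794 = 0.37486 / 0.74794 ≈ 0.5012

PN ≈ 0.501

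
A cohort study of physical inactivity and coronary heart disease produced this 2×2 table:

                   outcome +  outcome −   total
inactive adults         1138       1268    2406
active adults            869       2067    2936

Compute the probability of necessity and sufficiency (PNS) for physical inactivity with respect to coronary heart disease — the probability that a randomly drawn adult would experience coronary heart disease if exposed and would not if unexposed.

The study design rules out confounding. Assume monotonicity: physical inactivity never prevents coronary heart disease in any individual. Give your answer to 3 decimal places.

p₁ = P(outcome | exposed) = 1138/2406 = 0.47298
p₀ = P(outcome | unexposed) = 869/2936 = 0.29598
Under exogeneity and monotonicity, PNS = p₁ − p₀.
PNS = 0.47298 − 0.29598 = 0.177

PNS ≈ 0.177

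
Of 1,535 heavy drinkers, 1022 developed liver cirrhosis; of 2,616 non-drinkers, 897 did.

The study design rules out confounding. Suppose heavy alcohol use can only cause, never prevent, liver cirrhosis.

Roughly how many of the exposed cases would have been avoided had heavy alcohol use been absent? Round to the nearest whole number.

about 496 cases

p₁ = P(outcome | exposed) = 1022/1535 = 0.6658
p₀ = P(outcome | unexposed) = 897/2616 = 0.34289
PN = (p₁ − p₀)/p₁ = (0.6658 − 0.34289) / 0.6658 ≈ 0.48499.
Attributable cases ≈ PN × (exposed cases) = 0.48499 × 1022 ≈ 495.66.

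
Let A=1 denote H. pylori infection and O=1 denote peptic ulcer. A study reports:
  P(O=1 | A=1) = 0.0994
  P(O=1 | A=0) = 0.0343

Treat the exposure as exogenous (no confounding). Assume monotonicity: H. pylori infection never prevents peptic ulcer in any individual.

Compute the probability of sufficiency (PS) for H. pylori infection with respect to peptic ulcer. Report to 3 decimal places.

Let p₁ = 0.0994, p₀ = 0.0343.
Under exogeneity and monotonicity, PS = (p₁ − p₀) / (1 − p₀).
PS = (0.0994 − 0.0343) / (1 − 0.0343) = 0.0651 / 0.9657 ≈ 0.0674

PS ≈ 0.067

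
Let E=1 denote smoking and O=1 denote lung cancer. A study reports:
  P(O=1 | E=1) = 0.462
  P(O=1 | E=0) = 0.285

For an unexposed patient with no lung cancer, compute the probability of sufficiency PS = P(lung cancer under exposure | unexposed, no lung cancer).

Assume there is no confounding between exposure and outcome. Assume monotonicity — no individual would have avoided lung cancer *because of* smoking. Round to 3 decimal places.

PS ≈ 0.248

Let p₁ = 0.462, p₀ = 0.285.
Under exogeneity and monotonicity, PS = (p₁ − p₀) / (1 − p₀).
PS = (0.462 − 0.285) / (1 − 0.285) = 0.177 / 0.715 ≈ 0.2476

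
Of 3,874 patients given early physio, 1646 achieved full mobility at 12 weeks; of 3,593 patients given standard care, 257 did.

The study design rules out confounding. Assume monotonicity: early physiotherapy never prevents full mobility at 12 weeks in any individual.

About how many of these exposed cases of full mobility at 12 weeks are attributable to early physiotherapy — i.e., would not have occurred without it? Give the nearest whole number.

p₁ = P(outcome | exposed) = 1646/3874 = 0.42488
p₀ = P(outcome | unexposed) = 257/3593 = 0.071528
PN = (p₁ − p₀)/p₁ = (0.42488 − 0.071528) / 0.42488 ≈ 0.83165.
Attributable cases ≈ PN × (exposed cases) = 0.83165 × 1646 ≈ 1368.90.

about 1369 cases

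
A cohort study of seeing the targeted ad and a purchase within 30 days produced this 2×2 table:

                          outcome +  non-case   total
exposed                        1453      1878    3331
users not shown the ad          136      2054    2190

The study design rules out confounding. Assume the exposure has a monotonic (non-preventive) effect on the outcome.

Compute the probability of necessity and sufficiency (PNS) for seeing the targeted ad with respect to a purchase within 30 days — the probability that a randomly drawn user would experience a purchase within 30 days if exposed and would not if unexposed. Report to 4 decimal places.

PNS ≈ 0.3741

p₁ = P(outcome | exposed) = 1453/3331 = 0.43621
p₀ = P(outcome | unexposed) = 136/2190 = 0.0621
Under exogeneity and monotonicity, PNS = p₁ − p₀.
PNS = 0.43621 − 0.0621 = 0.3741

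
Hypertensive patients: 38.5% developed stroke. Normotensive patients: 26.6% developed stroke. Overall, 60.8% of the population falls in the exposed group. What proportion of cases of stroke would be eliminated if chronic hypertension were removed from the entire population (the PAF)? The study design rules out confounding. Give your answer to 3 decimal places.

p₁ = 0.385, p₀ = 0.266.
Overall risk P(Y=1) = π·p₁ + (1−π)·p₀ = 0.608×0.385 + 0.392×0.266 = 0.33835.
Under exogeneity, PAF = [P(Y=1) − p₀] / P(Y=1).
PAF = (0.33835 − 0.266) / 0.33835 ≈ 0.2138

PAF ≈ 0.214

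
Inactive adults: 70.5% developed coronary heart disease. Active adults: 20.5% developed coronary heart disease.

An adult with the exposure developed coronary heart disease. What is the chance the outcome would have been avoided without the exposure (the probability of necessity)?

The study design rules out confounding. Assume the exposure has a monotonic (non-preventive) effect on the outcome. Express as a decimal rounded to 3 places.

p₁ = 0.705, p₀ = 0.205.
Under exogeneity and monotonicity, PN = (p₁ − p₀) / p₁.
PN = (0.705 − 0.205) / 0.705 = 0.5 / 0.705 ≈ 0.7092

PN ≈ 0.709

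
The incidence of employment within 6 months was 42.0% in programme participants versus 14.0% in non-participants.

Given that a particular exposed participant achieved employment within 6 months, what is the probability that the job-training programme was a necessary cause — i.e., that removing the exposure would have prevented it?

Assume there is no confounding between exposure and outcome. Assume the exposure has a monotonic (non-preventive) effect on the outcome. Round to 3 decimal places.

PN ≈ 0.667

p₁ = 0.42, p₀ = 0.14.
Under exogeneity and monotonicity, PN = (p₁ − p₀) / p₁.
PN = (0.42 − 0.14) / 0.42 = 0.28 / 0.42 ≈ 0.6667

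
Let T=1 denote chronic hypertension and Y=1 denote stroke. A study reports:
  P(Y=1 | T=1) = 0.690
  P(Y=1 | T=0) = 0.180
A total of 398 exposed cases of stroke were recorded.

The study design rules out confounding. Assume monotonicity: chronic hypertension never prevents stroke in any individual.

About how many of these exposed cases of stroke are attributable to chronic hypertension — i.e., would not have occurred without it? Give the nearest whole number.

about 294 cases

Let p₁ = 0.69, p₀ = 0.18.
PN = (p₁ − p₀)/p₁ = (0.69 − 0.18) / 0.69 ≈ 0.73913.
Attributable cases ≈ PN × (exposed cases) = 0.73913 × 398 ≈ 294.17.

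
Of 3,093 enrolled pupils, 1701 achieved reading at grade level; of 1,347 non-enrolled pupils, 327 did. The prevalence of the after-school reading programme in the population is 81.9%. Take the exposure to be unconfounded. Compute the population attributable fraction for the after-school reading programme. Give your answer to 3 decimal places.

PAF ≈ 0.509

p₁ = P(outcome | exposed) = 1701/3093 = 0.54995
p₀ = P(outcome | unexposed) = 327/1347 = 0.24276
Overall risk P(Y=1) = π·p₁ + (1−π)·p₀ = 0.819×0.54995 + 0.181×0.24276 = 0.49435.
Under exogeneity, PAF = [P(Y=1) − p₀] / P(Y=1).
PAF = (0.49435 − 0.24276) / 0.49435 ≈ 0.5089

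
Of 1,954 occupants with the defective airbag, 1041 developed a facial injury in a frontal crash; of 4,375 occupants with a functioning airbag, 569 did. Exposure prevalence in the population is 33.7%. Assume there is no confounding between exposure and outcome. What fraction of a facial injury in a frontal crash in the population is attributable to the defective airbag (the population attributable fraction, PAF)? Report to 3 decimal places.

PAF ≈ 0.511

p₁ = P(outcome | exposed) = 1041/1954 = 0.53275
p₀ = P(outcome | unexposed) = 569/4375 = 0.13006
Overall risk P(Y=1) = π·p₁ + (1−π)·p₀ = 0.337×0.53275 + 0.663×0.13006 = 0.26577.
Under exogeneity, PAF = [P(Y=1) − p₀] / P(Y=1).
PAF = (0.26577 − 0.13006) / 0.26577 ≈ 0.5106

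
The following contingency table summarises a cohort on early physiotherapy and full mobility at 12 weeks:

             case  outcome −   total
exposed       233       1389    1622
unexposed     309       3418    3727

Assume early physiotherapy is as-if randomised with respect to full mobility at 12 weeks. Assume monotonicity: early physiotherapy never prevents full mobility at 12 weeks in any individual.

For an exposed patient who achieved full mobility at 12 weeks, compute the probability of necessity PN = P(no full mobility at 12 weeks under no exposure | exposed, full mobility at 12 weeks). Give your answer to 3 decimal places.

PN ≈ 0.423

p₁ = P(outcome | exposed) = 233/1622 = 0.14365
p₀ = P(outcome | unexposed) = 309/3727 = 0.082909
Under exogeneity and monotonicity, PN = (p₁ − p₀)/p₁.
PN = (0.14365 − 0.082909) / 0.14365 ≈ 0.4228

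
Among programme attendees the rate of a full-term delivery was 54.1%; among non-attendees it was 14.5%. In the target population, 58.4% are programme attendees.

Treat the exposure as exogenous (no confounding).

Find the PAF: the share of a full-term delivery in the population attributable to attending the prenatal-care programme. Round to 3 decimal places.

PAF ≈ 0.615

p₁ = 0.541, p₀ = 0.145.
Overall risk P(Y=1) = π·p₁ + (1−π)·p₀ = 0.584×0.541 + 0.416×0.145 = 0.37626.
Under exogeneity, PAF = [P(Y=1) − p₀] / P(Y=1).
PAF = (0.37626 − 0.145) / 0.37626 ≈ 0.6146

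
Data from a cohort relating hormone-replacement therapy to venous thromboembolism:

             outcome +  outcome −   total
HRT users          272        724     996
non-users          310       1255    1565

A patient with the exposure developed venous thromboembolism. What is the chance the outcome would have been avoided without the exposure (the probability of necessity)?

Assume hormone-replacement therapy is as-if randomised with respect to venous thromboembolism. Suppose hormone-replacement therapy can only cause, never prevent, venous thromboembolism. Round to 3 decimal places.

p₁ = P(outcome | exposed) = 272/996 = 0.27309
p₀ = P(outcome | unexposed) = 310/1565 = 0.19808
Under exogeneity and monotonicity, PN = (p₁ − p₀)/p₁.
PN = (0.27309 − 0.19808) / 0.27309 ≈ 0.2747

PN ≈ 0.275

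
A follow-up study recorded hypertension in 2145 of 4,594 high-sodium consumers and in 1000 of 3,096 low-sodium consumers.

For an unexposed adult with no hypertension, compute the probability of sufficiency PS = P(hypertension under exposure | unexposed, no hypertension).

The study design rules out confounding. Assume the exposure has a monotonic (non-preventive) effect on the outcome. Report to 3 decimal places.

PS ≈ 0.213

p₁ = P(outcome | exposed) = 2145/4594 = 0.46691
p₀ = P(outcome | unexposed) = 1000/3096 = 0.323
Under exogeneity and monotonicity, PS = (p₁ − p₀) / (1 − p₀).
PS = (0.46691 − 0.323) / (1 − 0.323) = 0.14392 / 0.677 ≈ 0.2126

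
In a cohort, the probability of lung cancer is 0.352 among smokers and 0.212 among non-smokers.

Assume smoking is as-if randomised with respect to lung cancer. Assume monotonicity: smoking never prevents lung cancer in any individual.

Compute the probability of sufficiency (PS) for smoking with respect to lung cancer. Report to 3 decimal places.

PS ≈ 0.178

Let p₁ = 0.352, p₀ = 0.212.
Under exogeneity and monotonicity, PS = (p₁ − p₀) / (1 − p₀).
PS = (0.352 − 0.212) / (1 − 0.212) = 0.14 / 0.788 ≈ 0.1777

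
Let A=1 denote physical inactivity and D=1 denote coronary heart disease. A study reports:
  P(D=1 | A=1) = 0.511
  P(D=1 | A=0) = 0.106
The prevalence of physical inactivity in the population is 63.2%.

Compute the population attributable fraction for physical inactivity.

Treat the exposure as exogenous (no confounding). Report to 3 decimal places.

PAF ≈ 0.707

Let p₁ = 0.511, p₀ = 0.106.
Overall risk P(Y=1) = π·p₁ + (1−π)·p₀ = 0.632×0.511 + 0.368×0.106 = 0.36196.
Under exogeneity, PAF = [P(Y=1) − p₀] / P(Y=1).
PAF = (0.36196 − 0.106) / 0.36196 ≈ 0.7071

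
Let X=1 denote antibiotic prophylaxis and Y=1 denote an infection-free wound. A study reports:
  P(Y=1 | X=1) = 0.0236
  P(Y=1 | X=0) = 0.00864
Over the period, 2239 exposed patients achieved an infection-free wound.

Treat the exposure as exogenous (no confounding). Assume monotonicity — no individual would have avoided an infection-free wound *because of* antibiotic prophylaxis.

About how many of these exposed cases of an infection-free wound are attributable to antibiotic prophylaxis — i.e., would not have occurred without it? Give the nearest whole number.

about 1419 cases

Let p₁ = 0.0236, p₀ = 0.00864.
PN = (p₁ − p₀)/p₁ = (0.0236 − 0.00864) / 0.0236 ≈ 0.63390.
Attributable cases ≈ PN × (exposed cases) = 0.63390 × 2239 ≈ 1419.30.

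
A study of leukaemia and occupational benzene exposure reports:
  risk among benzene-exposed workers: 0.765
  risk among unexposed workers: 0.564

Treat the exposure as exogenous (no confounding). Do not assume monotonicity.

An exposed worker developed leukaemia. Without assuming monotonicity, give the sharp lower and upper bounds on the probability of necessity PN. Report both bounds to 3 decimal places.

0.263 ≤ PN ≤ 0.570

Let p₁ = 0.765, p₀ = 0.564.
Under exogeneity alone the bounds on PN are max{0,(p₁−p₀)/p₁} ≤ PN ≤ min{1,(1−p₀)/p₁}.
  lower = (p₁ − p₀)/p₁ = 0.201 / 0.765 ≈ 0.2627
  upper = min{1, (1 − p₀)/p₁} = 0.436 / 0.765 ≈ 0.5699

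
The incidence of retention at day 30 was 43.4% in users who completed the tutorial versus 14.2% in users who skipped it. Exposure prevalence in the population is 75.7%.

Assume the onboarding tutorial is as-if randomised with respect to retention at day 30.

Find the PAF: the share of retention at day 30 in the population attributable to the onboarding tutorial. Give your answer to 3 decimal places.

PAF ≈ 0.609

p₁ = 0.434, p₀ = 0.142.
Overall risk P(Y=1) = π·p₁ + (1−π)·p₀ = 0.757×0.434 + 0.243×0.142 = 0.36304.
Under exogeneity, PAF = [P(Y=1) − p₀] / P(Y=1).
PAF = (0.36304 − 0.142) / 0.36304 ≈ 0.6089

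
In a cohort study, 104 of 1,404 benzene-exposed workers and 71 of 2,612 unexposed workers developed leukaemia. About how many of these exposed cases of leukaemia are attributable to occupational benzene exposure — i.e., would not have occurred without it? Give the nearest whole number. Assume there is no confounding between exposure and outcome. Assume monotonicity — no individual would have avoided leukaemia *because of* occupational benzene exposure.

p₁ = P(outcome | exposed) = 104/1404 = 0.074074
p₀ = P(outcome | unexposed) = 71/2612 = 0.027182
PN = (p₁ − p₀)/p₁ = (0.074074 − 0.027182) / 0.074074 ≈ 0.63304.
Attributable cases ≈ PN × (exposed cases) = 0.63304 × 104 ≈ 65.84.

about 66 cases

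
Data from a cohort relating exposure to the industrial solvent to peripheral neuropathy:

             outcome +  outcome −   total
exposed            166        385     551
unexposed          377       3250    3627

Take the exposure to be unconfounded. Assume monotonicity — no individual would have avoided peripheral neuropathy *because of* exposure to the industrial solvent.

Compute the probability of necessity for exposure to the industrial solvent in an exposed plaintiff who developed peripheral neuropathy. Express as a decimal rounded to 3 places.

p₁ = P(outcome | exposed) = 166/551 = 0.30127
p₀ = P(outcome | unexposed) = 377/3627 = 0.10394
Under exogeneity and monotonicity, PN = (p₁ − p₀) / p₁.
PN = (0.30127 − 0.10394) / 0.30127 = 0.19733 / 0.30127 ≈ 0.6550

PN ≈ 0.655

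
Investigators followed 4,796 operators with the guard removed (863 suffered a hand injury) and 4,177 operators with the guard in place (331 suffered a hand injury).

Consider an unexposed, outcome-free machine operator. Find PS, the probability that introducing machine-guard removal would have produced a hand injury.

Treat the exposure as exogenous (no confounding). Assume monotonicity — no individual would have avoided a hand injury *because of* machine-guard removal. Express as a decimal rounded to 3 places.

p₁ = P(outcome | exposed) = 863/4796 = 0.17994
p₀ = P(outcome | unexposed) = 331/4177 = 0.079243
Under exogeneity and monotonicity, PS = (p₁ − p₀) / (1 − p₀).
PS = (0.17994 − 0.079243) / (1 − 0.079243) = 0.1007 / 0.92076 ≈ 0.1094

PS ≈ 0.109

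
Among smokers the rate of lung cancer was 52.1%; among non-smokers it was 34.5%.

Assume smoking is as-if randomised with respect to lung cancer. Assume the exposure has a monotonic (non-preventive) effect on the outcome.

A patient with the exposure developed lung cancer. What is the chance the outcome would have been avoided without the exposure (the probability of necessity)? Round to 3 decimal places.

PN ≈ 0.338

p₁ = 0.521, p₀ = 0.345.
Under exogeneity and monotonicity, PN = (p₁ − p₀) / p₁.
PN = (0.521 − 0.345) / 0.521 = 0.176 / 0.521 ≈ 0.3378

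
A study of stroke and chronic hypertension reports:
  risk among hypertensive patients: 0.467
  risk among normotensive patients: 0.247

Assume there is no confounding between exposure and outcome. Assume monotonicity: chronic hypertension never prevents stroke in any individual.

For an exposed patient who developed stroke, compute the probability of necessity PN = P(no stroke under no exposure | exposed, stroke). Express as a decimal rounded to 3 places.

PN ≈ 0.471

Let p₁ = 0.467, p₀ = 0.247.
Under exogeneity and monotonicity, PN = (p₁ − p₀) / p₁.
PN = (0.467 − 0.247) / 0.467 = 0.22 / 0.467 ≈ 0.4711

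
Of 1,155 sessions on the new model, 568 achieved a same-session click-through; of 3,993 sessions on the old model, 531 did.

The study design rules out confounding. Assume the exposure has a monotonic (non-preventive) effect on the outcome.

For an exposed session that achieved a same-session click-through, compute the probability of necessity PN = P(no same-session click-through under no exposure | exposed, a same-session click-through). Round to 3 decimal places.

p₁ = P(outcome | exposed) = 568/1155 = 0.49177
p₀ = P(outcome | unexposed) = 531/3993 = 0.13298
Under exogeneity and monotonicity, PN = (p₁ − p₀) / p₁.
PN = (0.49177 − 0.13298) / 0.49177 = 0.35879 / 0.49177 ≈ 0.7296

PN ≈ 0.730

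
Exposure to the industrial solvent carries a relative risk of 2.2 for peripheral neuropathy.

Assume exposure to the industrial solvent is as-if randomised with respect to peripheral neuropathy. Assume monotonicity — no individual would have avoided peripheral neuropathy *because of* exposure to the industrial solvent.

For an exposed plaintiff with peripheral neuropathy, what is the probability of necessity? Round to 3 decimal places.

PN ≈ 0.545

Under exogeneity and monotonicity, PN = (RR − 1) / RR = 1 − 1/RR.
PN = (2.2 − 1) / 2.2 = 1.2 / 2.2 ≈ 0.5455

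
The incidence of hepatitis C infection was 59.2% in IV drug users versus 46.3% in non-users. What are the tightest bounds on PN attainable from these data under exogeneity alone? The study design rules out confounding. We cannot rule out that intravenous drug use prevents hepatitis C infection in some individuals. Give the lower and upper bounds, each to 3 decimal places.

0.218 ≤ PN ≤ 0.907

p₁ = 0.592, p₀ = 0.463.
Under exogeneity alone the bounds on PN are max{0,(p₁−p₀)/p₁} ≤ PN ≤ min{1,(1−p₀)/p₁}.
  lower = (p₁ − p₀)/p₁ = 0.129 / 0.592 ≈ 0.2179
  upper = min{1, (1 − p₀)/p₁} = 0.537 / 0.592 ≈ 0.9071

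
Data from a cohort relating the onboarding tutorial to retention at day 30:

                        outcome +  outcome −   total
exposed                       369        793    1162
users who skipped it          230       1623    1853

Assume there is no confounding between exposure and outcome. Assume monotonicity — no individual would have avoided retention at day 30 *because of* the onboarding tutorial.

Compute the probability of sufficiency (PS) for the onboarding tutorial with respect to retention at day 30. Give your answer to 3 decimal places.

p₁ = P(outcome | exposed) = 369/1162 = 0.31756
p₀ = P(outcome | unexposed) = 230/1853 = 0.12412
Under exogeneity and monotonicity, PS = (p₁ − p₀)/(1 − p₀).
PS = (0.31756 − 0.12412) / 0.87588 ≈ 0.2208

PS ≈ 0.221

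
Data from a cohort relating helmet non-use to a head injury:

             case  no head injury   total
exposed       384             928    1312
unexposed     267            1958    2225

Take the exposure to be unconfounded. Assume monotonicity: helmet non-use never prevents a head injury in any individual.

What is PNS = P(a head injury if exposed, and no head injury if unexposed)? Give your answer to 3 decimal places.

PNS ≈ 0.173

p₁ = P(outcome | exposed) = 384/1312 = 0.29268
p₀ = P(outcome | unexposed) = 267/2225 = 0.12
Under exogeneity and monotonicity, PNS = p₁ − p₀.
PNS = 0.29268 − 0.12 = 0.17268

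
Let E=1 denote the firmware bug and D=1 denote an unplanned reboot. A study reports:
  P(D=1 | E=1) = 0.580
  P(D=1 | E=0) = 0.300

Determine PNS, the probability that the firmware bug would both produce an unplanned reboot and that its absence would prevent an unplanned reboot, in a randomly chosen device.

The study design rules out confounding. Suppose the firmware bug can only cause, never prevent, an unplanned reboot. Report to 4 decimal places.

PNS ≈ 0.2800

Let p₁ = 0.58, p₀ = 0.3.
Under exogeneity and monotonicity, PNS = p₁ − p₀.
PNS = 0.58 − 0.3 = 0.28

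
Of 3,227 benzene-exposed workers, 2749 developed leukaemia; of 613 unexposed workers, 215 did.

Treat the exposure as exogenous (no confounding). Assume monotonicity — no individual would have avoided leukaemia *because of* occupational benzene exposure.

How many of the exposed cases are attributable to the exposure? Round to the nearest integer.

p₁ = P(outcome | exposed) = 2749/3227 = 0.85187
p₀ = P(outcome | unexposed) = 215/613 = 0.35073
PN = (p₁ − p₀)/p₁ = (0.85187 − 0.35073) / 0.85187 ≈ 0.58828.
Attributable cases ≈ PN × (exposed cases) = 0.58828 × 2749 ≈ 1617.18.

about 1617 cases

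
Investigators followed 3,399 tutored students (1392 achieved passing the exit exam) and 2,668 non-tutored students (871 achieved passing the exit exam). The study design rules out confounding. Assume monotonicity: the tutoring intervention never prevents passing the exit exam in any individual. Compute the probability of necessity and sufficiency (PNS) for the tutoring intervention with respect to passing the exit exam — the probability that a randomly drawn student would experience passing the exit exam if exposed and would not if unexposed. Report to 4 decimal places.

p₁ = P(outcome | exposed) = 1392/3399 = 0.40953
p₀ = P(outcome | unexposed) = 871/2668 = 0.32646
Under exogeneity and monotonicity, PNS = p₁ − p₀.
PNS = 0.40953 − 0.32646 = 0.08307

PNS ≈ 0.0831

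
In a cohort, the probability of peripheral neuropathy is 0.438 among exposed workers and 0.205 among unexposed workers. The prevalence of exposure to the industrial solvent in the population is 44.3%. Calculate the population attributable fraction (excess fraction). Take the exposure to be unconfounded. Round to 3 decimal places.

Let p₁ = 0.438, p₀ = 0.205.
Overall risk P(Y=1) = π·p₁ + (1−π)·p₀ = 0.443×0.438 + 0.557×0.205 = 0.30822.
Under exogeneity, PAF = [P(Y=1) − p₀] / P(Y=1).
PAF = (0.30822 − 0.205) / 0.30822 ≈ 0.3349

PAF ≈ 0.335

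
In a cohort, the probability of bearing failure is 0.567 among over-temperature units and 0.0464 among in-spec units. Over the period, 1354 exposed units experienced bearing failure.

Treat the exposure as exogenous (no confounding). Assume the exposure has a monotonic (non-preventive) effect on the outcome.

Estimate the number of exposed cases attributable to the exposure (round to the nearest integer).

Let p₁ = 0.567, p₀ = 0.0464.
PN = (p₁ − p₀)/p₁ = (0.567 − 0.0464) / 0.567 ≈ 0.91817.
Attributable cases ≈ PN × (exposed cases) = 0.91817 × 1354 ≈ 1243.20.

about 1243 cases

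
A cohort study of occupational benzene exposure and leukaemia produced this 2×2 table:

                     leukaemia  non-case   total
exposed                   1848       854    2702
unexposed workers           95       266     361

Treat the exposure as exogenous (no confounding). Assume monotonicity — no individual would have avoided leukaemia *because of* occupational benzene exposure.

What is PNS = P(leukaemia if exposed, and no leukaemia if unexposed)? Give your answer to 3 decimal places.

PNS ≈ 0.421

p₁ = P(outcome | exposed) = 1848/2702 = 0.68394
p₀ = P(outcome | unexposed) = 95/361 = 0.26316
Under exogeneity and monotonicity, PNS = p₁ − p₀.
PNS = 0.68394 − 0.26316 = 0.42078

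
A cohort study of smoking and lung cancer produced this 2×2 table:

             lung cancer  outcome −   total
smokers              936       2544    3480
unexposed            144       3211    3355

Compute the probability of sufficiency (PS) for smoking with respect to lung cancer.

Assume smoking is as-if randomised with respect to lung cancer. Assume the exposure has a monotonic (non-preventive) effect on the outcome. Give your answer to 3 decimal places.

PS ≈ 0.236

p₁ = P(outcome | exposed) = 936/3480 = 0.26897
p₀ = P(outcome | unexposed) = 144/3355 = 0.042921
Under exogeneity and monotonicity, PS = (p₁ − p₀)/(1 − p₀).
PS = (0.26897 − 0.042921) / 0.95708 ≈ 0.2362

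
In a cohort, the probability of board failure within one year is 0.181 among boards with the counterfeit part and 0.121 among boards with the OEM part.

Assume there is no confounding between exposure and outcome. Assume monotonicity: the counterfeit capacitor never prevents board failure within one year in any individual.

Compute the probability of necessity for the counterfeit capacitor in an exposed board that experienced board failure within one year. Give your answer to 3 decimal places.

PN ≈ 0.331

Let p₁ = 0.181, p₀ = 0.121.
Under exogeneity and monotonicity, PN = (p₁ − p₀) / p₁.
PN = (0.181 − 0.121) / 0.181 = 0.06 / 0.181 ≈ 0.3315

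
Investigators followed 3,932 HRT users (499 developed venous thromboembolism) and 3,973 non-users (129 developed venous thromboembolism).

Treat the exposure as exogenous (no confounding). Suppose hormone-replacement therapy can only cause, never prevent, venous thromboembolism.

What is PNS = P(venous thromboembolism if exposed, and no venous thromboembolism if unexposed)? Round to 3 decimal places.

p₁ = P(outcome | exposed) = 499/3932 = 0.12691
p₀ = P(outcome | unexposed) = 129/3973 = 0.032469
Under exogeneity and monotonicity, PNS = p₁ − p₀.
PNS = 0.12691 − 0.032469 = 0.094438

PNS ≈ 0.094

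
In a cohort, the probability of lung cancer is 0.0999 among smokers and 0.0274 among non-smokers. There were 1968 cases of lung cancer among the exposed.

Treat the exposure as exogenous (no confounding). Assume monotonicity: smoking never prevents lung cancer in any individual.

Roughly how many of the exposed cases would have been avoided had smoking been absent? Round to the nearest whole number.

Let p₁ = 0.0999, p₀ = 0.0274.
PN = (p₁ − p₀)/p₁ = (0.0999 − 0.0274) / 0.0999 ≈ 0.72573.
Attributable cases ≈ PN × (exposed cases) = 0.72573 × 1968 ≈ 1428.23.

about 1428 cases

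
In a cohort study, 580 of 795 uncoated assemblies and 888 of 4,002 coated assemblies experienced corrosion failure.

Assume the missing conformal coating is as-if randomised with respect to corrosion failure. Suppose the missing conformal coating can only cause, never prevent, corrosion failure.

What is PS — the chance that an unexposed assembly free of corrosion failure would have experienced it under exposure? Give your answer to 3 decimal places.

PS ≈ 0.652

p₁ = P(outcome | exposed) = 580/795 = 0.72956
p₀ = P(outcome | unexposed) = 888/4002 = 0.22189
Under exogeneity and monotonicity, PS = (p₁ − p₀) / (1 − p₀).
PS = (0.72956 − 0.22189) / (1 − 0.22189) = 0.50767 / 0.77811 ≈ 0.6524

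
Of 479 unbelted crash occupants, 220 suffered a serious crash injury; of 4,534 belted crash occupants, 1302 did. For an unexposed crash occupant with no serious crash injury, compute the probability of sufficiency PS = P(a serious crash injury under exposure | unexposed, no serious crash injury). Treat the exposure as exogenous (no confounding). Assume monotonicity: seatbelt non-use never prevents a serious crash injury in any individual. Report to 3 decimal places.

PS ≈ 0.241

p₁ = P(outcome | exposed) = 220/479 = 0.45929
p₀ = P(outcome | unexposed) = 1302/4534 = 0.28716
Under exogeneity and monotonicity, PS = (p₁ − p₀) / (1 − p₀).
PS = (0.45929 − 0.28716) / (1 − 0.28716) = 0.17213 / 0.71284 ≈ 0.2415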